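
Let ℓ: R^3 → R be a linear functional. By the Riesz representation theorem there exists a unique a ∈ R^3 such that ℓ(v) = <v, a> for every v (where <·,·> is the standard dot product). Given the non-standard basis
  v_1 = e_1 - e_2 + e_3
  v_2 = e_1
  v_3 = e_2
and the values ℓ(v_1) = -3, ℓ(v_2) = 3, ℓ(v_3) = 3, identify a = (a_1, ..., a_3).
a = (3, 3, -3)

Write a = (a_1, ..., a_3) in the standard basis. For each basis vector v_i, ℓ(v_i) = <v_i, a> is a linear equation in the a_j's. Collect the n equations into a matrix system V a = ℓ, where row i of V is v_i (expressed in the standard basis). Since V is invertible (lower-triangular with 1s on the diagonal, up to permutation), solve by back-substitution:
  V =
[[1, -1, 1],
 [1, 0, 0],
 [0, 1, 0]]
  V a = (-3, 3, 3)
Solving gives a = (3, 3, -3).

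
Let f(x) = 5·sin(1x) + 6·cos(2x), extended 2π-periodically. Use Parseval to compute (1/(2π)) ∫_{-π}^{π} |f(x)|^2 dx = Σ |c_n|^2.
Σ |c_n|^2 = 61/2

Expand |f|^2 and use orthogonality of {sin(nx), cos(mx)} on [-π, π]:
  ∫_{-π}^{π} sin(nx)^2 dx = π, ∫ cos(mx)^2 dx = π, and cross terms integrate to 0.
So ∫_{-π}^{π} f(x)^2 dx = 5^2 · π + 6^2 · π = (25 + 36)π.
Divide by 2π: (25 + 36)/2 = 61/2.
By Parseval, this equals Σ |c_n|^2.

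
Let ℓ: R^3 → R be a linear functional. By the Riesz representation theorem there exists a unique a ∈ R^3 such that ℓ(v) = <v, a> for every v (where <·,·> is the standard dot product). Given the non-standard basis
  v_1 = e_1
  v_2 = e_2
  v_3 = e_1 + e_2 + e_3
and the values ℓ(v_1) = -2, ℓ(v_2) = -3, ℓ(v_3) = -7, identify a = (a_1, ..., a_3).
a = (-2, -3, -2)

Write a = (a_1, ..., a_3) in the standard basis. For each basis vector v_i, ℓ(v_i) = <v_i, a> is a linear equation in the a_j's. Collect the n equations into a matrix system V a = ℓ, where row i of V is v_i (expressed in the standard basis). Since V is invertible (lower-triangular with 1s on the diagonal, up to permutation), solve by back-substitution:
  V =
[[1, 0, 0],
 [0, 1, 0],
 [1, 1, 1]]
  V a = (-2, -3, -7)
Solving gives a = (-2, -3, -2).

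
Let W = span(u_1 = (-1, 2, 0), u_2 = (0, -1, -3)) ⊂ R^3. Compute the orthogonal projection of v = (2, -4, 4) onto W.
proj_W(v) = (58/23, -86/23, 90/23)

Set up U = [u_1 | ... | u_2] ∈ R^(3×2). The projector onto W = col(U) is P = U (U^T U)^(-1) U^T.
Compute U^T U =
  [5, -2]
  [-2, 10],
and U^T v = (-10, -8).
Solve U^T U · c = U^T v for the coefficients: c = (-58/23, -30/23). The projection is proj_W(v) = U c.
Check: (v - proj_W(v)) · u_1 = 0  (should be 0).
Check: (v - proj_W(v)) · u_2 = 0  (should be 0).
Result: proj_W(v) = (58/23, -86/23, 90/23).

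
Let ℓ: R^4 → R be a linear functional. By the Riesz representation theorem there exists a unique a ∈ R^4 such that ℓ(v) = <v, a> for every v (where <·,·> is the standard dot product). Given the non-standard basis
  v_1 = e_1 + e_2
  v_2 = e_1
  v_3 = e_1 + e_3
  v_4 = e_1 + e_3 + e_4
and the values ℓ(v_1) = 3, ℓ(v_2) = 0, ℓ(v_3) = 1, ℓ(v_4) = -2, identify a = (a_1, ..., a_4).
a = (0, 3, 1, -3)

Write a = (a_1, ..., a_4) in the standard basis. For each basis vector v_i, ℓ(v_i) = <v_i, a> is a linear equation in the a_j's. Collect the n equations into a matrix system V a = ℓ, where row i of V is v_i (expressed in the standard basis). Since V is invertible (lower-triangular with 1s on the diagonal, up to permutation), solve by back-substitution:
  V =
[[1, 1, 0, 0],
 [1, 0, 0, 0],
 [1, 0, 1, 0],
 [1, 0, 1, 1]]
  V a = (3, 0, 1, -2)
Solving gives a = (0, 3, 1, -3).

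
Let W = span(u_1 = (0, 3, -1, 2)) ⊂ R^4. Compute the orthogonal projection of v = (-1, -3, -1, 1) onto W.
proj_W(v) = (0, -9/7, 3/7, -6/7)

Set up U = [u_1 | ... | u_1] ∈ R^(4×1). The projector onto W = col(U) is P = U (U^T U)^(-1) U^T.
Compute U^T U =
  [14],
and U^T v = (-6).
Solve U^T U · c = U^T v for the coefficients: c = (-3/7). The projection is proj_W(v) = U c.
Check: (v - proj_W(v)) · u_1 = 0  (should be 0).
Result: proj_W(v) = (0, -9/7, 3/7, -6/7).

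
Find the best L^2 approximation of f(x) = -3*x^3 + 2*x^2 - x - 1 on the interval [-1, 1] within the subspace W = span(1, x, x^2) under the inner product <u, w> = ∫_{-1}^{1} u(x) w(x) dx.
g(x) = 2*x^2 - 14*x/5 - 1

The best approximation g ∈ W is the orthogonal projection of f onto W. Writing g = a_0 + a_1 x + a_2 x^2, the coefficients solve the normal equations G · a = b where
  G_{ij} = <φ_i, φ_j> and b_i = <f, φ_i>, with φ_0 = 1, φ_1 = x, φ_2 = x^2.
G =
  [2, 0, 2/3]
  [0, 2/3, 0]
  [2/3, 0, 2/5],
b = (-2/3, -28/15, 2/15).
Solving gives a_0 = -1, a_1 = -14/5, a_2 = 2, so
  g(x) = 2*x^2 - 14*x/5 - 1.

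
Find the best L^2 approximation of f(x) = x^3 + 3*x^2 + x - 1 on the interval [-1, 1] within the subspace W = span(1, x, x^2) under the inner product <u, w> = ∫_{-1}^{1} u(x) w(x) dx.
g(x) = 3*x^2 + 8*x/5 - 1

The best approximation g ∈ W is the orthogonal projection of f onto W. Writing g = a_0 + a_1 x + a_2 x^2, the coefficients solve the normal equations G · a = b where
  G_{ij} = <φ_i, φ_j> and b_i = <f, φ_i>, with φ_0 = 1, φ_1 = x, φ_2 = x^2.
G =
  [2, 0, 2/3]
  [0, 2/3, 0]
  [2/3, 0, 2/5],
b = (0, 16/15, 8/15).
Solving gives a_0 = -1, a_1 = 8/5, a_2 = 3, so
  g(x) = 3*x^2 + 8*x/5 - 1.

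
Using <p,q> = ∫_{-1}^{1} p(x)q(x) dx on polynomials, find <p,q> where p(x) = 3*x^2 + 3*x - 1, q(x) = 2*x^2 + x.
<p,q> = 46/15

Expand the product: p(x)·q(x) = 6*x^4 + 9*x^3 + x^2 - x.
∫_{-1}^{1} of each monomial x^k gives [2/(k+1) if k even, 0 if k odd]. Integrating term-by-term (or equivalently evaluating the antiderivative F(x) = 6*x^5/5 + 9*x^4/4 + x^3/3 - x^2/2 at the endpoints):
  F(1) − F(−1) = 197/60 − (13/60) = 46/15.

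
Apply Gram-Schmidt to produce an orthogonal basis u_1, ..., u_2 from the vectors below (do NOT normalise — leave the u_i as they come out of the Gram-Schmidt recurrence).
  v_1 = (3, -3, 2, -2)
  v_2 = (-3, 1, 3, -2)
Orthogonal basis:
  u_1 = (3, -3, 2, -2)
  u_2 = (-36/13, 10/13, 41/13, -28/13)

Apply the Gram-Schmidt recurrence
  u_1 = v_1
  u_i = v_i − Σ_{j<i} ((v_i · u_j) / (u_j · u_j)) · u_j.

Step by step this gives:
  u_1 = (3, -3, 2, -2)
  u_2 = (-36/13, 10/13, 41/13, -28/13)

Orthogonality check:
  u_2 · u_1 = 0 (should be 0)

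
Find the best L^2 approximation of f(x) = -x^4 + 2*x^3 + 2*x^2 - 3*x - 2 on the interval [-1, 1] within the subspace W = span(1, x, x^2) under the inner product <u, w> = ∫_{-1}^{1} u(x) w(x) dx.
g(x) = 8*x^2/7 - 9*x/5 - 67/35

The best approximation g ∈ W is the orthogonal projection of f onto W. Writing g = a_0 + a_1 x + a_2 x^2, the coefficients solve the normal equations G · a = b where
  G_{ij} = <φ_i, φ_j> and b_i = <f, φ_i>, with φ_0 = 1, φ_1 = x, φ_2 = x^2.
G =
  [2, 0, 2/3]
  [0, 2/3, 0]
  [2/3, 0, 2/5],
b = (-46/15, -6/5, -86/105).
Solving gives a_0 = -67/35, a_1 = -9/5, a_2 = 8/7, so
  g(x) = 8*x^2/7 - 9*x/5 - 67/35.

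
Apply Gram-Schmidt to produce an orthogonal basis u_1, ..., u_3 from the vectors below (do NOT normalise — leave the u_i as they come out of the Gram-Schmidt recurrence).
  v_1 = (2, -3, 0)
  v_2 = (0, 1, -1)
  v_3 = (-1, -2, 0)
Orthogonal basis:
  u_1 = (2, -3, 0)
  u_2 = (6/13, 4/13, -1)
  u_3 = (-21/17, -14/17, -14/17)

Apply the Gram-Schmidt recurrence
  u_1 = v_1
  u_i = v_i − Σ_{j<i} ((v_i · u_j) / (u_j · u_j)) · u_j.

Step by step this gives:
  u_1 = (2, -3, 0)
  u_2 = (6/13, 4/13, -1)
  u_3 = (-21/17, -14/17, -14/17)

Orthogonality check:
  u_2 · u_1 = 0 (should be 0)
  u_3 · u_1 = 0 (should be 0)
  u_3 · u_2 = 0 (should be 0)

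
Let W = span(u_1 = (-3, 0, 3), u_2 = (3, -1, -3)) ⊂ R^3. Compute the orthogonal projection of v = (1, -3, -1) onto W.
proj_W(v) = (1, -3, -1)

Set up U = [u_1 | ... | u_2] ∈ R^(3×2). The projector onto W = col(U) is P = U (U^T U)^(-1) U^T.
Compute U^T U =
  [18, -18]
  [-18, 19],
and U^T v = (-6, 9).
Solve U^T U · c = U^T v for the coefficients: c = (8/3, 3). The projection is proj_W(v) = U c.
Check: (v - proj_W(v)) · u_1 = 0  (should be 0).
Check: (v - proj_W(v)) · u_2 = 0  (should be 0).
Result: proj_W(v) = (1, -3, -1).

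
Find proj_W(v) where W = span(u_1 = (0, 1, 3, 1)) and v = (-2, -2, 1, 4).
proj_W(v) = (0, 5/11, 15/11, 5/11)

Set up U = [u_1 | ... | u_1] ∈ R^(4×1). The projector onto W = col(U) is P = U (U^T U)^(-1) U^T.
Compute U^T U =
  [11],
and U^T v = (5).
Solve U^T U · c = U^T v for the coefficients: c = (5/11). The projection is proj_W(v) = U c.
Check: (v - proj_W(v)) · u_1 = 0  (should be 0).
Result: proj_W(v) = (0, 5/11, 15/11, 5/11).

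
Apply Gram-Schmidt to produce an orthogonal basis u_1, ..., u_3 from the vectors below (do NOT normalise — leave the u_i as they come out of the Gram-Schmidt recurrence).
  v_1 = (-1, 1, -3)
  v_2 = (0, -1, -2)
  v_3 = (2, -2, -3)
Orthogonal basis:
  u_1 = (-1, 1, -3)
  u_2 = (5/11, -16/11, -7/11)
  u_3 = (3/2, 3/5, -3/10)

Apply the Gram-Schmidt recurrence
  u_1 = v_1
  u_i = v_i − Σ_{j<i} ((v_i · u_j) / (u_j · u_j)) · u_j.

Step by step this gives:
  u_1 = (-1, 1, -3)
  u_2 = (5/11, -16/11, -7/11)
  u_3 = (3/2, 3/5, -3/10)

Orthogonality check:
  u_2 · u_1 = 0 (should be 0)
  u_3 · u_1 = 0 (should be 0)
  u_3 · u_2 = 0 (should be 0)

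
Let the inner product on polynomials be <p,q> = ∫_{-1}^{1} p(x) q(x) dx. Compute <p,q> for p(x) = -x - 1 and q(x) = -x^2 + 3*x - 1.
<p,q> = 2/3

Expand the product: p(x)·q(x) = x^3 - 2*x^2 - 2*x + 1.
∫_{-1}^{1} of each monomial x^k gives [2/(k+1) if k even, 0 if k odd]. Integrating term-by-term (or equivalently evaluating the antiderivative F(x) = x^4/4 - 2*x^3/3 - x^2 + x at the endpoints):
  F(1) − F(−1) = -5/12 − (-13/12) = 2/3.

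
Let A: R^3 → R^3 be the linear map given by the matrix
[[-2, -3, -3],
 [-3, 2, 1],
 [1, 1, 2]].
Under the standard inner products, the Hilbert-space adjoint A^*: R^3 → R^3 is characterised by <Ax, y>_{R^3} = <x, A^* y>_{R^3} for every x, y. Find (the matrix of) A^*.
A^* = A^T =
[[-2, -3, 1],
 [-3, 2, 1],
 [-3, 1, 2]]

For real matrices with standard dot products, the defining identity <Ax, y> = <x, A^* y> gives (Ax)^T y = x^T (A^*) y, i.e. x^T A^T y = x^T (A^*) y. Since this holds for all x, y, we must have A^* = A^T. Therefore
A^* =
[[-2, -3, 1],
 [-3, 2, 1],
 [-3, 1, 2]].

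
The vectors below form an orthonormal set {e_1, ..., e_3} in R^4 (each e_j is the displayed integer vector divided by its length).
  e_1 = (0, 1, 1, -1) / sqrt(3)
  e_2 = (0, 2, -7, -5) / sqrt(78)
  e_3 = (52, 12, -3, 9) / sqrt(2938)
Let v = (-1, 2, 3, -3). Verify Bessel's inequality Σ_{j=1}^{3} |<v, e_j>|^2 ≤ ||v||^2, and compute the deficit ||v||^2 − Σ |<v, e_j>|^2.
Σ |<v, e_j>|^2 = 2574/113; ||v||^2 = 23; deficit = 25/113

Write each e_j = u_j / sqrt(<u_j, u_j>) where u_j is the displayed integer vector. Then <v, e_j> = <v, u_j> / sqrt(<u_j, u_j>), so |<v, e_j>|^2 = <v, u_j>^2 / <u_j, u_j>.
Coefficients: <v, e_1> = 8/sqrt(3), <v, e_2> = -2/sqrt(78), <v, e_3> = -64/sqrt(2938).
Square and sum: Σ |<v, e_j>|^2 = 2574/113.
Compute ||v||^2 = v·v = 23.
Deficit = 23 − 2574/113 = 25/113 ≥ 0, confirming Bessel's inequality. (The deficit equals ||v − Σ <v,e_j> e_j||^2, the squared distance from v to span{e_j}.)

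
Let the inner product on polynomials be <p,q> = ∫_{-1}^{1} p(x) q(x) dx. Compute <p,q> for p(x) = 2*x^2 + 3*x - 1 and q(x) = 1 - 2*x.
<p,q> = -14/3

Expand the product: p(x)·q(x) = -4*x^3 - 4*x^2 + 5*x - 1.
∫_{-1}^{1} of each monomial x^k gives [2/(k+1) if k even, 0 if k odd]. Integrating term-by-term (or equivalently evaluating the antiderivative F(x) = -x^4 - 4*x^3/3 + 5*x^2/2 - x at the endpoints):
  F(1) − F(−1) = -5/6 − (23/6) = -14/3.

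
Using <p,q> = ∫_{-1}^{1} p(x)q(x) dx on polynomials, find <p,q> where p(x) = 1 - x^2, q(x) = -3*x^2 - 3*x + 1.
<p,q> = 8/15

Expand the product: p(x)·q(x) = 3*x^4 + 3*x^3 - 4*x^2 - 3*x + 1.
∫_{-1}^{1} of each monomial x^k gives [2/(k+1) if k even, 0 if k odd]. Integrating term-by-term (or equivalently evaluating the antiderivative F(x) = 3*x^5/5 + 3*x^4/4 - 4*x^3/3 - 3*x^2/2 + x at the endpoints):
  F(1) − F(−1) = -29/60 − (-61/60) = 8/15.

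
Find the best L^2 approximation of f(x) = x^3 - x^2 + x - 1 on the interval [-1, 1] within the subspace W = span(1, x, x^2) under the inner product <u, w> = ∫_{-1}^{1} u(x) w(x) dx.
g(x) = -x^2 + 8*x/5 - 1

The best approximation g ∈ W is the orthogonal projection of f onto W. Writing g = a_0 + a_1 x + a_2 x^2, the coefficients solve the normal equations G · a = b where
  G_{ij} = <φ_i, φ_j> and b_i = <f, φ_i>, with φ_0 = 1, φ_1 = x, φ_2 = x^2.
G =
  [2, 0, 2/3]
  [0, 2/3, 0]
  [2/3, 0, 2/5],
b = (-8/3, 16/15, -16/15).
Solving gives a_0 = -1, a_1 = 8/5, a_2 = -1, so
  g(x) = -x^2 + 8*x/5 - 1.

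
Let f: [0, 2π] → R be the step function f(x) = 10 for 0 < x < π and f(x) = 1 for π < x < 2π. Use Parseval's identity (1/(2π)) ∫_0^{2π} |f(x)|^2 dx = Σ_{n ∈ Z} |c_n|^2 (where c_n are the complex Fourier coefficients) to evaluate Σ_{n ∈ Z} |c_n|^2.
Σ |c_n|^2 = 101/2

Parseval equates the L^2 energy of f (normalised by 1/(2π)) with the ℓ^2 sum of its Fourier coefficients: (1/(2π)) ∫_0^{2π} |f|^2 = Σ |c_n|^2.
Compute the left side: (1/(2π)) [∫_0^π 10^2 dx + ∫_π^{2π} 1^2 dx] = (1/(2π)) · (100π + 1π) = (100 + 1)/2 = 101/2.
So Σ_{n ∈ Z} |c_n|^2 = 101/2.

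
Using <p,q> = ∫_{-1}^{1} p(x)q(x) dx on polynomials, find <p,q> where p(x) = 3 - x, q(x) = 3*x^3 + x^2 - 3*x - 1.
<p,q> = -16/5

Expand the product: p(x)·q(x) = -3*x^4 + 8*x^3 + 6*x^2 - 8*x - 3.
∫_{-1}^{1} of each monomial x^k gives [2/(k+1) if k even, 0 if k odd]. Integrating term-by-term (or equivalently evaluating the antiderivative F(x) = -3*x^5/5 + 2*x^4 + 2*x^3 - 4*x^2 - 3*x at the endpoints):
  F(1) − F(−1) = -18/5 − (-2/5) = -16/5.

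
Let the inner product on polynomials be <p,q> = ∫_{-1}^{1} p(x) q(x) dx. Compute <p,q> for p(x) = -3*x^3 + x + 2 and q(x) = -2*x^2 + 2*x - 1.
<p,q> = -116/15

Expand the product: p(x)·q(x) = 6*x^5 - 6*x^4 + x^3 - 2*x^2 + 3*x - 2.
∫_{-1}^{1} of each monomial x^k gives [2/(k+1) if k even, 0 if k odd]. Integrating term-by-term (or equivalently evaluating the antiderivative F(x) = x^6 - 6*x^5/5 + x^4/4 - 2*x^3/3 + 3*x^2/2 - 2*x at the endpoints):
  F(1) − F(−1) = -67/60 − (397/60) = -116/15.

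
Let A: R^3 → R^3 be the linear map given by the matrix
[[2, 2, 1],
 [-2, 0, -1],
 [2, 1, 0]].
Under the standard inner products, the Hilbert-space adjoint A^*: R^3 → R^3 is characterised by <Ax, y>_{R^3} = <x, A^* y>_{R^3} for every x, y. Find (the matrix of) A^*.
A^* = A^T =
[[2, -2, 2],
 [2, 0, 1],
 [1, -1, 0]]

For real matrices with standard dot products, the defining identity <Ax, y> = <x, A^* y> gives (Ax)^T y = x^T (A^*) y, i.e. x^T A^T y = x^T (A^*) y. Since this holds for all x, y, we must have A^* = A^T. Therefore
A^* =
[[2, -2, 2],
 [2, 0, 1],
 [1, -1, 0]].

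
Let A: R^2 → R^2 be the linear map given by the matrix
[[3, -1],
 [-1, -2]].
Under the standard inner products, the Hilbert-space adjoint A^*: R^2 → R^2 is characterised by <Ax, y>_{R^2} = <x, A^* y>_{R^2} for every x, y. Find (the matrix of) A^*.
A^* = A^T =
[[3, -1],
 [-1, -2]]

For real matrices with standard dot products, the defining identity <Ax, y> = <x, A^* y> gives (Ax)^T y = x^T (A^*) y, i.e. x^T A^T y = x^T (A^*) y. Since this holds for all x, y, we must have A^* = A^T. Therefore
A^* =
[[3, -1],
 [-1, -2]].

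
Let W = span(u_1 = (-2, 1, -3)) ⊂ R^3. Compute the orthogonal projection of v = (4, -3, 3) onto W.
proj_W(v) = (20/7, -10/7, 30/7)

Set up U = [u_1 | ... | u_1] ∈ R^(3×1). The projector onto W = col(U) is P = U (U^T U)^(-1) U^T.
Compute U^T U =
  [14],
and U^T v = (-20).
Solve U^T U · c = U^T v for the coefficients: c = (-10/7). The projection is proj_W(v) = U c.
Check: (v - proj_W(v)) · u_1 = 0  (should be 0).
Result: proj_W(v) = (20/7, -10/7, 30/7).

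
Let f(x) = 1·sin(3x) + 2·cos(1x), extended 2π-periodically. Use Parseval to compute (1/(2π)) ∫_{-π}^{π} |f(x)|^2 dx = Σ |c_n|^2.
Σ |c_n|^2 = 5/2

Expand |f|^2 and use orthogonality of {sin(nx), cos(mx)} on [-π, π]:
  ∫_{-π}^{π} sin(nx)^2 dx = π, ∫ cos(mx)^2 dx = π, and cross terms integrate to 0.
So ∫_{-π}^{π} f(x)^2 dx = 1^2 · π + 2^2 · π = (1 + 4)π.
Divide by 2π: (1 + 4)/2 = 5/2.
By Parseval, this equals Σ |c_n|^2.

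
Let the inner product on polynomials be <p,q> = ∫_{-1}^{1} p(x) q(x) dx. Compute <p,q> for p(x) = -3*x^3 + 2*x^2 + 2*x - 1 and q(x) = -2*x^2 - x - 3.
<p,q> = 8/5

Expand the product: p(x)·q(x) = 6*x^5 - x^4 + 3*x^3 - 6*x^2 - 5*x + 3.
∫_{-1}^{1} of each monomial x^k gives [2/(k+1) if k even, 0 if k odd]. Integrating term-by-term (or equivalently evaluating the antiderivative F(x) = x^6 - x^5/5 + 3*x^4/4 - 2*x^3 - 5*x^2/2 + 3*x at the endpoints):
  F(1) − F(−1) = 1/20 − (-31/20) = 8/5.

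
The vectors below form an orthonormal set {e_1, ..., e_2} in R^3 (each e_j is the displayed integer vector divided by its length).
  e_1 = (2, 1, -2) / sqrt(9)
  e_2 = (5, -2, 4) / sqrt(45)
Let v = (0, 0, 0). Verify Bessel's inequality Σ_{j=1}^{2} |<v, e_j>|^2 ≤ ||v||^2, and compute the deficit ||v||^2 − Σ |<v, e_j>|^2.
Σ |<v, e_j>|^2 = 0; ||v||^2 = 0; deficit = 0

Write each e_j = u_j / sqrt(<u_j, u_j>) where u_j is the displayed integer vector. Then <v, e_j> = <v, u_j> / sqrt(<u_j, u_j>), so |<v, e_j>|^2 = <v, u_j>^2 / <u_j, u_j>.
Coefficients: <v, e_1> = 0/sqrt(9), <v, e_2> = 0/sqrt(45).
Square and sum: Σ |<v, e_j>|^2 = 0.
Compute ||v||^2 = v·v = 0.
Deficit = 0 − 0 = 0 ≥ 0, confirming Bessel's inequality. (The deficit equals ||v − Σ <v,e_j> e_j||^2, the squared distance from v to span{e_j}.)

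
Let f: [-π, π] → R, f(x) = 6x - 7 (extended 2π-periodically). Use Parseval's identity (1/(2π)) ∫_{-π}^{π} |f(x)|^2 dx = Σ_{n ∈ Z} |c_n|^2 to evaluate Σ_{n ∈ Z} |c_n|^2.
Σ |c_n|^2 = 12π^2 + 49

Expand and integrate term by term over [-π, π]:
  ∫ (6x)^2 dx = 36·(2π^3/3); ∫ 2·6·(-7)·x dx = 0 (odd integrand); ∫ (-7)^2 dx = 49·2π.
So (1/(2π)) ∫_{-π}^{π} (6x - 7)^2 dx = 36π^2/3 + 49 = 12π^2 + 49.
Parseval ⇒ Σ |c_n|^2 = 12π^2 + 49.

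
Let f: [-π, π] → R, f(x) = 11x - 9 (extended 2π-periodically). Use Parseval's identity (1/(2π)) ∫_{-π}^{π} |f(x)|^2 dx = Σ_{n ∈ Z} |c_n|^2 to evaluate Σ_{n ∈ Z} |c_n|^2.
Σ |c_n|^2 = 121π^2/3 + 81

Expand and integrate term by term over [-π, π]:
  ∫ (11x)^2 dx = 121·(2π^3/3); ∫ 2·11·(-9)·x dx = 0 (odd integrand); ∫ (-9)^2 dx = 81·2π.
So (1/(2π)) ∫_{-π}^{π} (11x - 9)^2 dx = 121π^2/3 + 81 = 121π^2/3 + 81.
Parseval ⇒ Σ |c_n|^2 = 121π^2/3 + 81.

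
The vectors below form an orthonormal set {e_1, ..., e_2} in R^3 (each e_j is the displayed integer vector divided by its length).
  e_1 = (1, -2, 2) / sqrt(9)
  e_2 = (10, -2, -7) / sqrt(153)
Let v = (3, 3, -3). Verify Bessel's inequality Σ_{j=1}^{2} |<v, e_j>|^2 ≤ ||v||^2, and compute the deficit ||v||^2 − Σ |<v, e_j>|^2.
Σ |<v, e_j>|^2 = 378/17; ||v||^2 = 27; deficit = 81/17

Write each e_j = u_j / sqrt(<u_j, u_j>) where u_j is the displayed integer vector. Then <v, e_j> = <v, u_j> / sqrt(<u_j, u_j>), so |<v, e_j>|^2 = <v, u_j>^2 / <u_j, u_j>.
Coefficients: <v, e_1> = -9/sqrt(9), <v, e_2> = 45/sqrt(153).
Square and sum: Σ |<v, e_j>|^2 = 378/17.
Compute ||v||^2 = v·v = 27.
Deficit = 27 − 378/17 = 81/17 ≥ 0, confirming Bessel's inequality. (The deficit equals ||v − Σ <v,e_j> e_j||^2, the squared distance from v to span{e_j}.)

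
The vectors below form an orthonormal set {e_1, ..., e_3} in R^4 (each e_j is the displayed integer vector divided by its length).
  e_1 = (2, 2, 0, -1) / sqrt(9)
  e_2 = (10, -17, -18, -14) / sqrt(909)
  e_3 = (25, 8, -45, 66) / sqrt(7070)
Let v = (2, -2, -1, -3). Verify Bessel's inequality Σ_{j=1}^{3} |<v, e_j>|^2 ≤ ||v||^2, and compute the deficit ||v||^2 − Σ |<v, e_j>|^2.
Σ |<v, e_j>|^2 = 173/10; ||v||^2 = 18; deficit = 7/10

Write each e_j = u_j / sqrt(<u_j, u_j>) where u_j is the displayed integer vector. Then <v, e_j> = <v, u_j> / sqrt(<u_j, u_j>), so |<v, e_j>|^2 = <v, u_j>^2 / <u_j, u_j>.
Coefficients: <v, e_1> = 3/sqrt(9), <v, e_2> = 114/sqrt(909), <v, e_3> = -119/sqrt(7070).
Square and sum: Σ |<v, e_j>|^2 = 173/10.
Compute ||v||^2 = v·v = 18.
Deficit = 18 − 173/10 = 7/10 ≥ 0, confirming Bessel's inequality. (The deficit equals ||v − Σ <v,e_j> e_j||^2, the squared distance from v to span{e_j}.)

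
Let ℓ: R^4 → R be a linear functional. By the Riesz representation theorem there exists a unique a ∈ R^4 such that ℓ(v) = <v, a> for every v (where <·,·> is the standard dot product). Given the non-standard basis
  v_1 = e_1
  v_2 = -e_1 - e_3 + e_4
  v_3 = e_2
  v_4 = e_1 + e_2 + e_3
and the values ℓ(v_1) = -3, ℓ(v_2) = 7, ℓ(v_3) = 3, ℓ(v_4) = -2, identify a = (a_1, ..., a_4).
a = (-3, 3, -2, 2)

Write a = (a_1, ..., a_4) in the standard basis. For each basis vector v_i, ℓ(v_i) = <v_i, a> is a linear equation in the a_j's. Collect the n equations into a matrix system V a = ℓ, where row i of V is v_i (expressed in the standard basis). Since V is invertible (lower-triangular with 1s on the diagonal, up to permutation), solve by back-substitution:
  V =
[[1, 0, 0, 0],
 [-1, 0, -1, 1],
 [0, 1, 0, 0],
 [1, 1, 1, 0]]
  V a = (-3, 7, 3, -2)
Solving gives a = (-3, 3, -2, 2).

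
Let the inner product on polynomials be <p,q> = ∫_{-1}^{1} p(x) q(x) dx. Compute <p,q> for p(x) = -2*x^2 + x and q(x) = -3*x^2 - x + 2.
<p,q> = -14/15

Expand the product: p(x)·q(x) = 6*x^4 - x^3 - 5*x^2 + 2*x.
∫_{-1}^{1} of each monomial x^k gives [2/(k+1) if k even, 0 if k odd]. Integrating term-by-term (or equivalently evaluating the antiderivative F(x) = 6*x^5/5 - x^4/4 - 5*x^3/3 + x^2 at the endpoints):
  F(1) − F(−1) = 17/60 − (73/60) = -14/15.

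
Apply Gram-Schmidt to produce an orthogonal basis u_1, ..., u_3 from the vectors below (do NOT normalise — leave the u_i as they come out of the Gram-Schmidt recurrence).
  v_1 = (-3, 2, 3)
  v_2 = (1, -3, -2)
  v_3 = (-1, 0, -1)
Orthogonal basis:
  u_1 = (-3, 2, 3)
  u_2 = (-23/22, -18/11, 1/22)
  u_3 = (-60/83, 36/83, -84/83)

Apply the Gram-Schmidt recurrence
  u_1 = v_1
  u_i = v_i − Σ_{j<i} ((v_i · u_j) / (u_j · u_j)) · u_j.

Step by step this gives:
  u_1 = (-3, 2, 3)
  u_2 = (-23/22, -18/11, 1/22)
  u_3 = (-60/83, 36/83, -84/83)

Orthogonality check:
  u_2 · u_1 = 0 (should be 0)
  u_3 · u_1 = 0 (should be 0)
  u_3 · u_2 = 0 (should be 0)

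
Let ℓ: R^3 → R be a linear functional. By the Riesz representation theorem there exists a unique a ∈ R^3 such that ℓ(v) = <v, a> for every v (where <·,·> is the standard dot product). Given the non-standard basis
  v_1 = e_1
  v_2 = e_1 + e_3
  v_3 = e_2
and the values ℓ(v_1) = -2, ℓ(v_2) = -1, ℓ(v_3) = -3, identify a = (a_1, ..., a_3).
a = (-2, -3, 1)

Write a = (a_1, ..., a_3) in the standard basis. For each basis vector v_i, ℓ(v_i) = <v_i, a> is a linear equation in the a_j's. Collect the n equations into a matrix system V a = ℓ, where row i of V is v_i (expressed in the standard basis). Since V is invertible (lower-triangular with 1s on the diagonal, up to permutation), solve by back-substitution:
  V =
[[1, 0, 0],
 [1, 0, 1],
 [0, 1, 0]]
  V a = (-2, -1, -3)
Solving gives a = (-2, -3, 1).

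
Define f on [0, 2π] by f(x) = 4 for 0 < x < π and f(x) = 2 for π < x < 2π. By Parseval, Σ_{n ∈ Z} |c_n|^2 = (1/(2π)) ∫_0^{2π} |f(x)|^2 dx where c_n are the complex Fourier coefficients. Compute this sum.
Σ |c_n|^2 = 10

Parseval equates the L^2 energy of f (normalised by 1/(2π)) with the ℓ^2 sum of its Fourier coefficients: (1/(2π)) ∫_0^{2π} |f|^2 = Σ |c_n|^2.
Compute the left side: (1/(2π)) [∫_0^π 4^2 dx + ∫_π^{2π} 2^2 dx] = (1/(2π)) · (16π + 4π) = (16 + 4)/2 = 10.
So Σ_{n ∈ Z} |c_n|^2 = 10.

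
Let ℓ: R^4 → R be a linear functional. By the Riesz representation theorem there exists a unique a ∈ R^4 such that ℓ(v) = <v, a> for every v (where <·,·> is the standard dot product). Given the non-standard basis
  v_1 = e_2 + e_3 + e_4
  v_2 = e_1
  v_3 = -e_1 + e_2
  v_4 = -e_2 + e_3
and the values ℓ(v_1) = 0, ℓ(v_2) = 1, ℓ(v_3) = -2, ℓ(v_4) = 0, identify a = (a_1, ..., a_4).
a = (1, -1, -1, 2)

Write a = (a_1, ..., a_4) in the standard basis. For each basis vector v_i, ℓ(v_i) = <v_i, a> is a linear equation in the a_j's. Collect the n equations into a matrix system V a = ℓ, where row i of V is v_i (expressed in the standard basis). Since V is invertible (lower-triangular with 1s on the diagonal, up to permutation), solve by back-substitution:
  V =
[[0, 1, 1, 1],
 [1, 0, 0, 0],
 [-1, 1, 0, 0],
 [0, -1, 1, 0]]
  V a = (0, 1, -2, 0)
Solving gives a = (1, -1, -1, 2).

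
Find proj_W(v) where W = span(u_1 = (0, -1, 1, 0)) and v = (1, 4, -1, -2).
proj_W(v) = (0, 5/2, -5/2, 0)

Set up U = [u_1 | ... | u_1] ∈ R^(4×1). The projector onto W = col(U) is P = U (U^T U)^(-1) U^T.
Compute U^T U =
  [2],
and U^T v = (-5).
Solve U^T U · c = U^T v for the coefficients: c = (-5/2). The projection is proj_W(v) = U c.
Check: (v - proj_W(v)) · u_1 = 0  (should be 0).
Result: proj_W(v) = (0, 5/2, -5/2, 0).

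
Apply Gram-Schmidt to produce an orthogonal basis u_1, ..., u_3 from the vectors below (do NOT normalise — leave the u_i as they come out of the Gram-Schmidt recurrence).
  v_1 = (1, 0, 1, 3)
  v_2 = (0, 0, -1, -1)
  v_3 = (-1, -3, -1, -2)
Orthogonal basis:
  u_1 = (1, 0, 1, 3)
  u_2 = (4/11, 0, -7/11, 1/11)
  u_3 = (-1/3, -3, -1/6, 1/6)

Apply the Gram-Schmidt recurrence
  u_1 = v_1
  u_i = v_i − Σ_{j<i} ((v_i · u_j) / (u_j · u_j)) · u_j.

Step by step this gives:
  u_1 = (1, 0, 1, 3)
  u_2 = (4/11, 0, -7/11, 1/11)
  u_3 = (-1/3, -3, -1/6, 1/6)

Orthogonality check:
  u_2 · u_1 = 0 (should be 0)
  u_3 · u_1 = 0 (should be 0)
  u_3 · u_2 = 0 (should be 0)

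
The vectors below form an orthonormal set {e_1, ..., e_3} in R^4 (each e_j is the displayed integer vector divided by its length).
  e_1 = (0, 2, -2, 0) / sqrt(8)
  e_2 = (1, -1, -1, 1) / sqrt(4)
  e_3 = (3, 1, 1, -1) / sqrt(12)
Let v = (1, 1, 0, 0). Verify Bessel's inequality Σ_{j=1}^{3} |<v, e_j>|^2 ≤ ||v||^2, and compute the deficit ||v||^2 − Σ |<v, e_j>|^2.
Σ |<v, e_j>|^2 = 11/6; ||v||^2 = 2; deficit = 1/6

Write each e_j = u_j / sqrt(<u_j, u_j>) where u_j is the displayed integer vector. Then <v, e_j> = <v, u_j> / sqrt(<u_j, u_j>), so |<v, e_j>|^2 = <v, u_j>^2 / <u_j, u_j>.
Coefficients: <v, e_1> = 2/sqrt(8), <v, e_2> = 0/sqrt(4), <v, e_3> = 4/sqrt(12).
Square and sum: Σ |<v, e_j>|^2 = 11/6.
Compute ||v||^2 = v·v = 2.
Deficit = 2 − 11/6 = 1/6 ≥ 0, confirming Bessel's inequality. (The deficit equals ||v − Σ <v,e_j> e_j||^2, the squared distance from v to span{e_j}.)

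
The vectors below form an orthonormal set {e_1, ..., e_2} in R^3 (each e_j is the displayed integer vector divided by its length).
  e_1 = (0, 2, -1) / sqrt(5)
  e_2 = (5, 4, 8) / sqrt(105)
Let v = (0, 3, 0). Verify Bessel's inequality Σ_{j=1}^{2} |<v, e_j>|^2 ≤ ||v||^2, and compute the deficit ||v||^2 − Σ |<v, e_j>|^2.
Σ |<v, e_j>|^2 = 60/7; ||v||^2 = 9; deficit = 3/7

Write each e_j = u_j / sqrt(<u_j, u_j>) where u_j is the displayed integer vector. Then <v, e_j> = <v, u_j> / sqrt(<u_j, u_j>), so |<v, e_j>|^2 = <v, u_j>^2 / <u_j, u_j>.
Coefficients: <v, e_1> = 6/sqrt(5), <v, e_2> = 12/sqrt(105).
Square and sum: Σ |<v, e_j>|^2 = 60/7.
Compute ||v||^2 = v·v = 9.
Deficit = 9 − 60/7 = 3/7 ≥ 0, confirming Bessel's inequality. (The deficit equals ||v − Σ <v,e_j> e_j||^2, the squared distance from v to span{e_j}.)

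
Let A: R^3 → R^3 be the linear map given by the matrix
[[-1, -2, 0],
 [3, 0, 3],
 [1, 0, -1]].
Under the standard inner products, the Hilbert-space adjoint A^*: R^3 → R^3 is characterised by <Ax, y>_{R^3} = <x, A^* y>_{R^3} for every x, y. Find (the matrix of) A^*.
A^* = A^T =
[[-1, 3, 1],
 [-2, 0, 0],
 [0, 3, -1]]

For real matrices with standard dot products, the defining identity <Ax, y> = <x, A^* y> gives (Ax)^T y = x^T (A^*) y, i.e. x^T A^T y = x^T (A^*) y. Since this holds for all x, y, we must have A^* = A^T. Therefore
A^* =
[[-1, 3, 1],
 [-2, 0, 0],
 [0, 3, -1]].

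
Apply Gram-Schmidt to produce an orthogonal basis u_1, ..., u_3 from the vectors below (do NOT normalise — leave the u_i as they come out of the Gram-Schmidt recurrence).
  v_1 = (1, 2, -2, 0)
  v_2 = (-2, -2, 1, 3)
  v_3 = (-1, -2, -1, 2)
Orthogonal basis:
  u_1 = (1, 2, -2, 0)
  u_2 = (-10/9, -2/9, -7/9, 3)
  u_3 = (9/49, -57/49, -15/14, -29/98)

Apply the Gram-Schmidt recurrence
  u_1 = v_1
  u_i = v_i − Σ_{j<i} ((v_i · u_j) / (u_j · u_j)) · u_j.

Step by step this gives:
  u_1 = (1, 2, -2, 0)
  u_2 = (-10/9, -2/9, -7/9, 3)
  u_3 = (9/49, -57/49, -15/14, -29/98)

Orthogonality check:
  u_2 · u_1 = 0 (should be 0)
  u_3 · u_1 = 0 (should be 0)
  u_3 · u_2 = 0 (should be 0)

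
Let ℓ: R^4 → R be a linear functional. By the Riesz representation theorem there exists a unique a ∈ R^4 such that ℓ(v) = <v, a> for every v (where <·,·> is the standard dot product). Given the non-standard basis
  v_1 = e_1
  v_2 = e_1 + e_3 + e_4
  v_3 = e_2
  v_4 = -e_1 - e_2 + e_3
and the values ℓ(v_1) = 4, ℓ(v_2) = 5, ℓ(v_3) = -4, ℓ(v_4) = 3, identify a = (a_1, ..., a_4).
a = (4, -4, 3, -2)

Write a = (a_1, ..., a_4) in the standard basis. For each basis vector v_i, ℓ(v_i) = <v_i, a> is a linear equation in the a_j's. Collect the n equations into a matrix system V a = ℓ, where row i of V is v_i (expressed in the standard basis). Since V is invertible (lower-triangular with 1s on the diagonal, up to permutation), solve by back-substitution:
  V =
[[1, 0, 0, 0],
 [1, 0, 1, 1],
 [0, 1, 0, 0],
 [-1, -1, 1, 0]]
  V a = (4, 5, -4, 3)
Solving gives a = (4, -4, 3, -2).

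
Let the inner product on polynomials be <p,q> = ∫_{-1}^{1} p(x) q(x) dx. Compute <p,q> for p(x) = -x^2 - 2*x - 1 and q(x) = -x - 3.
<p,q> = 28/3

Expand the product: p(x)·q(x) = x^3 + 5*x^2 + 7*x + 3.
∫_{-1}^{1} of each monomial x^k gives [2/(k+1) if k even, 0 if k odd]. Integrating term-by-term (or equivalently evaluating the antiderivative F(x) = x^4/4 + 5*x^3/3 + 7*x^2/2 + 3*x at the endpoints):
  F(1) − F(−1) = 101/12 − (-11/12) = 28/3.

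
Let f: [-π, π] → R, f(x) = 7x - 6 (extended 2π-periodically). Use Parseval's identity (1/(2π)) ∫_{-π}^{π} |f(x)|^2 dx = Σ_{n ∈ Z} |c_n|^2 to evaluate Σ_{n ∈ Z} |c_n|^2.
Σ |c_n|^2 = 49π^2/3 + 36

Expand and integrate term by term over [-π, π]:
  ∫ (7x)^2 dx = 49·(2π^3/3); ∫ 2·7·(-6)·x dx = 0 (odd integrand); ∫ (-6)^2 dx = 36·2π.
So (1/(2π)) ∫_{-π}^{π} (7x - 6)^2 dx = 49π^2/3 + 36 = 49π^2/3 + 36.
Parseval ⇒ Σ |c_n|^2 = 49π^2/3 + 36.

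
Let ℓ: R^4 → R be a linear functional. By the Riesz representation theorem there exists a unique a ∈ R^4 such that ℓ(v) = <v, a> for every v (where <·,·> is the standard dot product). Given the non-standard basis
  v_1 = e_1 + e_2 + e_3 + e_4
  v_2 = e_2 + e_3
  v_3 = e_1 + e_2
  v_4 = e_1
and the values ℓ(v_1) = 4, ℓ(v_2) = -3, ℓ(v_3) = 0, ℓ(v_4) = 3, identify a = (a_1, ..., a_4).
a = (3, -3, 0, 4)

Write a = (a_1, ..., a_4) in the standard basis. For each basis vector v_i, ℓ(v_i) = <v_i, a> is a linear equation in the a_j's. Collect the n equations into a matrix system V a = ℓ, where row i of V is v_i (expressed in the standard basis). Since V is invertible (lower-triangular with 1s on the diagonal, up to permutation), solve by back-substitution:
  V =
[[1, 1, 1, 1],
 [0, 1, 1, 0],
 [1, 1, 0, 0],
 [1, 0, 0, 0]]
  V a = (4, -3, 0, 3)
Solving gives a = (3, -3, 0, 4).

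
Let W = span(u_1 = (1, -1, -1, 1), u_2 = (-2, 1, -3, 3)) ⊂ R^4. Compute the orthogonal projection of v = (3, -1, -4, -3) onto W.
proj_W(v) = (189/83, -158/83, -34/83, 34/83)

Set up U = [u_1 | ... | u_2] ∈ R^(4×2). The projector onto W = col(U) is P = U (U^T U)^(-1) U^T.
Compute U^T U =
  [4, 3]
  [3, 23],
and U^T v = (5, -4).
Solve U^T U · c = U^T v for the coefficients: c = (127/83, -31/83). The projection is proj_W(v) = U c.
Check: (v - proj_W(v)) · u_1 = 0  (should be 0).
Check: (v - proj_W(v)) · u_2 = 0  (should be 0).
Result: proj_W(v) = (189/83, -158/83, -34/83, 34/83).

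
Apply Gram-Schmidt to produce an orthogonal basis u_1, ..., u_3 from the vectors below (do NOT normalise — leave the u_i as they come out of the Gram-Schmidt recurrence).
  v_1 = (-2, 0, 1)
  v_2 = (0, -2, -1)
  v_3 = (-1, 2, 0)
Orthogonal basis:
  u_1 = (-2, 0, 1)
  u_2 = (-2/5, -2, -4/5)
  u_3 = (-1/2, 1/2, -1)

Apply the Gram-Schmidt recurrence
  u_1 = v_1
  u_i = v_i − Σ_{j<i} ((v_i · u_j) / (u_j · u_j)) · u_j.

Step by step this gives:
  u_1 = (-2, 0, 1)
  u_2 = (-2/5, -2, -4/5)
  u_3 = (-1/2, 1/2, -1)

Orthogonality check:
  u_2 · u_1 = 0 (should be 0)
  u_3 · u_1 = 0 (should be 0)
  u_3 · u_2 = 0 (should be 0)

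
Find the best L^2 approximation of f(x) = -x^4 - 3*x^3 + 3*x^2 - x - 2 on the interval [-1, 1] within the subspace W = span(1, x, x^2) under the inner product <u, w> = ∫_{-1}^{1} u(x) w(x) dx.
g(x) = 15*x^2/7 - 14*x/5 - 67/35

The best approximation g ∈ W is the orthogonal projection of f onto W. Writing g = a_0 + a_1 x + a_2 x^2, the coefficients solve the normal equations G · a = b where
  G_{ij} = <φ_i, φ_j> and b_i = <f, φ_i>, with φ_0 = 1, φ_1 = x, φ_2 = x^2.
G =
  [2, 0, 2/3]
  [0, 2/3, 0]
  [2/3, 0, 2/5],
b = (-12/5, -28/15, -44/105).
Solving gives a_0 = -67/35, a_1 = -14/5, a_2 = 15/7, so
  g(x) = 15*x^2/7 - 14*x/5 - 67/35.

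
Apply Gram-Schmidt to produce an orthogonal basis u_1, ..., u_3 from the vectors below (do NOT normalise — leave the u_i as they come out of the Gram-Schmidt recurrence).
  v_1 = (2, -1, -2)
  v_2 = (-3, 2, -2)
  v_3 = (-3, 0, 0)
Orthogonal basis:
  u_1 = (2, -1, -2)
  u_2 = (-19/9, 14/9, -26/9)
  u_3 = (-108/137, -180/137, -18/137)

Apply the Gram-Schmidt recurrence
  u_1 = v_1
  u_i = v_i − Σ_{j<i} ((v_i · u_j) / (u_j · u_j)) · u_j.

Step by step this gives:
  u_1 = (2, -1, -2)
  u_2 = (-19/9, 14/9, -26/9)
  u_3 = (-108/137, -180/137, -18/137)

Orthogonality check:
  u_2 · u_1 = 0 (should be 0)
  u_3 · u_1 = 0 (should be 0)
  u_3 · u_2 = 0 (should be 0)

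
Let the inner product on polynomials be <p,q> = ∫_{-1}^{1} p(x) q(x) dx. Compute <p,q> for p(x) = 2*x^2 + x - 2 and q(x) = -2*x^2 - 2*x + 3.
<p,q> = -124/15

Expand the product: p(x)·q(x) = -4*x^4 - 6*x^3 + 8*x^2 + 7*x - 6.
∫_{-1}^{1} of each monomial x^k gives [2/(k+1) if k even, 0 if k odd]. Integrating term-by-term (or equivalently evaluating the antiderivative F(x) = -4*x^5/5 - 3*x^4/2 + 8*x^3/3 + 7*x^2/2 - 6*x at the endpoints):
  F(1) − F(−1) = -32/15 − (92/15) = -124/15.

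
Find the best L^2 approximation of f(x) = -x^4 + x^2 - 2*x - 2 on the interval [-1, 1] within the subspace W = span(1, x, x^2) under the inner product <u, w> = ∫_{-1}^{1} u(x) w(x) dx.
g(x) = x^2/7 - 2*x - 67/35

The best approximation g ∈ W is the orthogonal projection of f onto W. Writing g = a_0 + a_1 x + a_2 x^2, the coefficients solve the normal equations G · a = b where
  G_{ij} = <φ_i, φ_j> and b_i = <f, φ_i>, with φ_0 = 1, φ_1 = x, φ_2 = x^2.
G =
  [2, 0, 2/3]
  [0, 2/3, 0]
  [2/3, 0, 2/5],
b = (-56/15, -4/3, -128/105).
Solving gives a_0 = -67/35, a_1 = -2, a_2 = 1/7, so
  g(x) = x^2/7 - 2*x - 67/35.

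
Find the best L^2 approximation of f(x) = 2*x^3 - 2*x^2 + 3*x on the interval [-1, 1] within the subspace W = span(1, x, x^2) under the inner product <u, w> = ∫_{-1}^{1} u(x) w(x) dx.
g(x) = -2*x^2 + 21*x/5

The best approximation g ∈ W is the orthogonal projection of f onto W. Writing g = a_0 + a_1 x + a_2 x^2, the coefficients solve the normal equations G · a = b where
  G_{ij} = <φ_i, φ_j> and b_i = <f, φ_i>, with φ_0 = 1, φ_1 = x, φ_2 = x^2.
G =
  [2, 0, 2/3]
  [0, 2/3, 0]
  [2/3, 0, 2/5],
b = (-4/3, 14/5, -4/5).
Solving gives a_0 = 0, a_1 = 21/5, a_2 = -2, so
  g(x) = -2*x^2 + 21*x/5.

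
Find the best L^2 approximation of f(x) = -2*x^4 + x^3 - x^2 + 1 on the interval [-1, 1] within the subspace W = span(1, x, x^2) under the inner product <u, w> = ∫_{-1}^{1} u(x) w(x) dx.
g(x) = -19*x^2/7 + 3*x/5 + 41/35

The best approximation g ∈ W is the orthogonal projection of f onto W. Writing g = a_0 + a_1 x + a_2 x^2, the coefficients solve the normal equations G · a = b where
  G_{ij} = <φ_i, φ_j> and b_i = <f, φ_i>, with φ_0 = 1, φ_1 = x, φ_2 = x^2.
G =
  [2, 0, 2/3]
  [0, 2/3, 0]
  [2/3, 0, 2/5],
b = (8/15, 2/5, -32/105).
Solving gives a_0 = 41/35, a_1 = 3/5, a_2 = -19/7, so
  g(x) = -19*x^2/7 + 3*x/5 + 41/35.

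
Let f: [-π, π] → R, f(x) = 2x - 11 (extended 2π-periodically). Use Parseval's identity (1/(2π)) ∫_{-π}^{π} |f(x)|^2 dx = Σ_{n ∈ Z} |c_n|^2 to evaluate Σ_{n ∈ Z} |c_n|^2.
Σ |c_n|^2 = 4π^2/3 + 121

Expand and integrate term by term over [-π, π]:
  ∫ (2x)^2 dx = 4·(2π^3/3); ∫ 2·2·(-11)·x dx = 0 (odd integrand); ∫ (-11)^2 dx = 121·2π.
So (1/(2π)) ∫_{-π}^{π} (2x - 11)^2 dx = 4π^2/3 + 121 = 4π^2/3 + 121.
Parseval ⇒ Σ |c_n|^2 = 4π^2/3 + 121.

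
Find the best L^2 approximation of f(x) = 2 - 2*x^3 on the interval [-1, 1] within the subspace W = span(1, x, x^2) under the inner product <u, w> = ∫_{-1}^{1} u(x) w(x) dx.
g(x) = 2 - 6*x/5

The best approximation g ∈ W is the orthogonal projection of f onto W. Writing g = a_0 + a_1 x + a_2 x^2, the coefficients solve the normal equations G · a = b where
  G_{ij} = <φ_i, φ_j> and b_i = <f, φ_i>, with φ_0 = 1, φ_1 = x, φ_2 = x^2.
G =
  [2, 0, 2/3]
  [0, 2/3, 0]
  [2/3, 0, 2/5],
b = (4, -4/5, 4/3).
Solving gives a_0 = 2, a_1 = -6/5, a_2 = 0, so
  g(x) = 2 - 6*x/5.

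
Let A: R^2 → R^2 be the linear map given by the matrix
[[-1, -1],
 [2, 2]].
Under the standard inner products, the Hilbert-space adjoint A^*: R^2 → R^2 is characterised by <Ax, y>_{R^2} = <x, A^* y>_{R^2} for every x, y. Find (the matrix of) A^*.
A^* = A^T =
[[-1, 2],
 [-1, 2]]

For real matrices with standard dot products, the defining identity <Ax, y> = <x, A^* y> gives (Ax)^T y = x^T (A^*) y, i.e. x^T A^T y = x^T (A^*) y. Since this holds for all x, y, we must have A^* = A^T. Therefore
A^* =
[[-1, 2],
 [-1, 2]].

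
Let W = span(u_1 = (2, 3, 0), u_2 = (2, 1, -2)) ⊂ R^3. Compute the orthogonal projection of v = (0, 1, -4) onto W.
proj_W(v) = (30/17, -3/17, -48/17)

Set up U = [u_1 | ... | u_2] ∈ R^(3×2). The projector onto W = col(U) is P = U (U^T U)^(-1) U^T.
Compute U^T U =
  [13, 7]
  [7, 9],
and U^T v = (3, 9).
Solve U^T U · c = U^T v for the coefficients: c = (-9/17, 24/17). The projection is proj_W(v) = U c.
Check: (v - proj_W(v)) · u_1 = 0  (should be 0).
Check: (v - proj_W(v)) · u_2 = 0  (should be 0).
Result: proj_W(v) = (30/17, -3/17, -48/17).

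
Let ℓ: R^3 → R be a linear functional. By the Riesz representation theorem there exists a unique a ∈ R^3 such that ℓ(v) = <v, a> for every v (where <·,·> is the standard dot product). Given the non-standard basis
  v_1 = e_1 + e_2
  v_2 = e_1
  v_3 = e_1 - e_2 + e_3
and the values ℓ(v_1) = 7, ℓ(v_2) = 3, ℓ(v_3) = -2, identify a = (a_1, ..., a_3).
a = (3, 4, -1)

Write a = (a_1, ..., a_3) in the standard basis. For each basis vector v_i, ℓ(v_i) = <v_i, a> is a linear equation in the a_j's. Collect the n equations into a matrix system V a = ℓ, where row i of V is v_i (expressed in the standard basis). Since V is invertible (lower-triangular with 1s on the diagonal, up to permutation), solve by back-substitution:
  V =
[[1, 1, 0],
 [1, 0, 0],
 [1, -1, 1]]
  V a = (7, 3, -2)
Solving gives a = (3, 4, -1).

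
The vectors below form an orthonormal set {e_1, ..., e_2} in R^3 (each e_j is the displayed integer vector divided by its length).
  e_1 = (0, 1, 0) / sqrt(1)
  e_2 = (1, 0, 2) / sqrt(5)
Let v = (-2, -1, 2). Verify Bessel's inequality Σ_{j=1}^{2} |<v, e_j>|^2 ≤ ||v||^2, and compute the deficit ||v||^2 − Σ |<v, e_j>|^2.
Σ |<v, e_j>|^2 = 9/5; ||v||^2 = 9; deficit = 36/5

Write each e_j = u_j / sqrt(<u_j, u_j>) where u_j is the displayed integer vector. Then <v, e_j> = <v, u_j> / sqrt(<u_j, u_j>), so |<v, e_j>|^2 = <v, u_j>^2 / <u_j, u_j>.
Coefficients: <v, e_1> = -1/sqrt(1), <v, e_2> = 2/sqrt(5).
Square and sum: Σ |<v, e_j>|^2 = 9/5.
Compute ||v||^2 = v·v = 9.
Deficit = 9 − 9/5 = 36/5 ≥ 0, confirming Bessel's inequality. (The deficit equals ||v − Σ <v,e_j> e_j||^2, the squared distance from v to span{e_j}.)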